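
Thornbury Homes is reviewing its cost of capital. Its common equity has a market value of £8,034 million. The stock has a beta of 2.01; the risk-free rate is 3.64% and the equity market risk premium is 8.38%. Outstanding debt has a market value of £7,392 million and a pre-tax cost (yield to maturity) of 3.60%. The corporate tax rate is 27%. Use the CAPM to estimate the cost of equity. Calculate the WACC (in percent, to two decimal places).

11.93%

Cost of equity via CAPM: Re = 3.64% + 2.01 × 8.38% = 20.4838%.
Total capital V = 8034 + 7392 = 15426.
Equity: weight = 8034/15426 = 0.5208; cost = 20.4838%.
Debt: weight = 7392/15426 = 0.4792; after-tax cost = 3.6% × (1 − 27%) = 2.6280%.
WACC = 0.5208 × 20.4838% + 0.4792 × 2.6280% = 11.9275%.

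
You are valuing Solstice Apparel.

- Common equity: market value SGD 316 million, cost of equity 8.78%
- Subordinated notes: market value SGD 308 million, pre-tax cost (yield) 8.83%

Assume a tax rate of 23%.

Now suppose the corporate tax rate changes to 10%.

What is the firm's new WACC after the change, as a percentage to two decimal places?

After the change:
Total capital V = 316 + 308 = 624.
Equity: weight = 316/624 = 0.5064; cost = 8.78%.
Subordinated notes: weight = 308/624 = 0.4936; after-tax cost = 8.83% × (1 − 10%) = 7.9470%.
WACC = 0.5064 × 8.7800% + 0.4936 × 7.9470% = 8.3688%.

8.37%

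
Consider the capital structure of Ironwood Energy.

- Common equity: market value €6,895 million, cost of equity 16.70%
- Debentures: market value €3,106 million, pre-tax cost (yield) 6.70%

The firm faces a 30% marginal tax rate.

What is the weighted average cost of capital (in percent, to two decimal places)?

12.97%

Total capital V = 6895 + 3106 = 10001.
Equity: weight = 6895/10001 = 0.6894; cost = 16.7%.
Debentures: weight = 3106/10001 = 0.3106; after-tax cost = 6.7% × (1 − 30%) = 4.6900%.
WACC = 0.6894 × 16.7000% + 0.3106 × 4.6900% = 12.9701%.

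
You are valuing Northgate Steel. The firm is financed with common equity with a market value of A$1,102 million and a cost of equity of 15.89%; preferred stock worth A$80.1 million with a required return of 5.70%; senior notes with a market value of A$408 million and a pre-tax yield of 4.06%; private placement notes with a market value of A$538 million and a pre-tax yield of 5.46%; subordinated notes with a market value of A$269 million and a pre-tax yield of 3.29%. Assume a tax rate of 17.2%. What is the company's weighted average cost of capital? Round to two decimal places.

Total capital V = 1102 + 80.1 + 408 + 538 + 269 = 2397.1.
Equity: weight = 1102/2397.1 = 0.4597; cost = 15.89%.
Preferred: weight = 80.1/2397.1 = 0.0334; cost = 5.7%.
Senior notes: weight = 408/2397.1 = 0.1702; after-tax cost = 4.06% × (1 − 17.2%) = 3.3617%.
Private placement notes: weight = 538/2397.1 = 0.2244; after-tax cost = 5.46% × (1 − 17.2%) = 4.5209%.
Subordinated notes: weight = 269/2397.1 = 0.1122; after-tax cost = 3.29% × (1 − 17.2%) = 2.7241%.
WACC = 0.4597 × 15.8900% + 0.0334 × 5.7000% + 0.1702 × 3.3617% + 0.2244 × 4.5209% + 0.1122 × 2.7241% = 9.3880%.

9.39%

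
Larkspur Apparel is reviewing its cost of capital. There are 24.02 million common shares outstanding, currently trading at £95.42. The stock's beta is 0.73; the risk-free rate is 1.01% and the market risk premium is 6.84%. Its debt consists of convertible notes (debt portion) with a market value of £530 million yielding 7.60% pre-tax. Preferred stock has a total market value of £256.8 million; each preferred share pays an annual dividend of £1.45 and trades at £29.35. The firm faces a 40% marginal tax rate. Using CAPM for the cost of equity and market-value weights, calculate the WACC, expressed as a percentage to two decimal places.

Cost of equity via CAPM: Re = 1.01% + 0.73 × 6.84% = 6.0032%.
Cost of preferred: Rp = 1.45 / 29.35 = 4.9404%.
Market value of equity E = 95.42 × 24.02m = 2291.9884m.
Total capital V = 2291.9884 + 256.8 + 530 = 3078.7884.
Equity: weight = 2291.9884/3078.7884 = 0.7444; cost = 6.0032%.
Preferred: weight = 256.8/3078.7884 = 0.0834; cost = 4.9404%.
Convertible notes (debt portion): weight = 530/3078.7884 = 0.1721; after-tax cost = 7.6% × (1 − 40%) = 4.5600%.
WACC = 0.7444 × 6.0032% + 0.0834 × 4.9404% + 0.1721 × 4.5600% = 5.6661%.

5.67%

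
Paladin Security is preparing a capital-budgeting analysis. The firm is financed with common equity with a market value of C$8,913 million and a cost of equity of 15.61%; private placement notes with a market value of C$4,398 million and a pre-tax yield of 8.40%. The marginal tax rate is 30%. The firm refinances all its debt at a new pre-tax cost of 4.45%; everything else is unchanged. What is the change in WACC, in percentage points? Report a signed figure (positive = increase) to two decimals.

-0.91 pp

Current WACC:
Total capital V = 8913 + 4398 = 13311.
Equity: weight = 8913/13311 = 0.6696; cost = 15.61%.
Private placement notes: weight = 4398/13311 = 0.3304; after-tax cost = 8.4% × (1 − 30%) = 5.8800%.
WACC = 0.6696 × 15.6100% + 0.3304 × 5.8800% = 12.3952%.
After the change:
Total capital V = 8913 + 4398 = 13311.
Equity: weight = 8913/13311 = 0.6696; cost = 15.61%.
Private placement notes: weight = 4398/13311 = 0.3304; after-tax cost = 4.45% × (1 − 30%) = 3.1150%.
WACC = 0.6696 × 15.6100% + 0.3304 × 3.1150% = 11.4816%.
Change in WACC = 11.4816% − 12.3952% = -0.9136 pp.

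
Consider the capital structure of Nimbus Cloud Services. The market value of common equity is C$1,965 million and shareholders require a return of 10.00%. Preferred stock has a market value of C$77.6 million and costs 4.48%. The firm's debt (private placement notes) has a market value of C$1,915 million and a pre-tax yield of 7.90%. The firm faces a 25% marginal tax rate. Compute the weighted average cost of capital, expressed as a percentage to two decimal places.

Total capital V = 1965 + 77.6 + 1915 = 3957.6.
Equity: weight = 1965/3957.6 = 0.4965; cost = 10%.
Preferred: weight = 77.6/3957.6 = 0.0196; cost = 4.48%.
Private placement notes: weight = 1915/3957.6 = 0.4839; after-tax cost = 7.9% × (1 − 25%) = 5.9250%.
WACC = 0.4965 × 10.0000% + 0.0196 × 4.4800% + 0.4839 × 5.9250% = 7.9200%.

7.92%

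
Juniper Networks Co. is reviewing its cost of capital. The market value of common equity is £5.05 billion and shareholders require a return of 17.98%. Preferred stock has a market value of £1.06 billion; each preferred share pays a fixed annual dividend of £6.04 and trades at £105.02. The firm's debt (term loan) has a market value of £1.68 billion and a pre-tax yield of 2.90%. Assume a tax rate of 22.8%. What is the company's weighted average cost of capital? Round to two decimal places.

12.92%

Cost of preferred: Rp = 6.04 / 105.02 = 5.7513%.
Total capital V = 5.05 + 1.06 + 1.68 = 7.79.
Equity: weight = 5.05/7.79 = 0.6483; cost = 17.98%.
Preferred: weight = 1.06/7.79 = 0.1361; cost = 5.7513%.
Term loan: weight = 1.68/7.79 = 0.2157; after-tax cost = 2.9% × (1 − 22.8%) = 2.2388%.
WACC = 0.6483 × 17.9800% + 0.1361 × 5.7513% + 0.2157 × 2.2388% = 12.9213%.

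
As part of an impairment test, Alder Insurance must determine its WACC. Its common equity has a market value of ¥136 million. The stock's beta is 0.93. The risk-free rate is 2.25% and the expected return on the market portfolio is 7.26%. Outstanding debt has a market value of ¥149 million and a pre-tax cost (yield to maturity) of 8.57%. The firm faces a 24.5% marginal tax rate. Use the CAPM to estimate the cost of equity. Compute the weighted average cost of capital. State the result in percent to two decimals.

6.68%

Market risk premium = 7.26% − 2.25% = 5.01%.
Cost of equity via CAPM: Re = 2.25% + 0.93 × 5.01% = 6.9093%.
Total capital V = 136 + 149 = 285.
Equity: weight = 136/285 = 0.4772; cost = 6.9093%.
Debt: weight = 149/285 = 0.5228; after-tax cost = 8.57% × (1 − 24.5%) = 6.4703%.
WACC = 0.4772 × 6.9093% + 0.5228 × 6.4703% = 6.6798%.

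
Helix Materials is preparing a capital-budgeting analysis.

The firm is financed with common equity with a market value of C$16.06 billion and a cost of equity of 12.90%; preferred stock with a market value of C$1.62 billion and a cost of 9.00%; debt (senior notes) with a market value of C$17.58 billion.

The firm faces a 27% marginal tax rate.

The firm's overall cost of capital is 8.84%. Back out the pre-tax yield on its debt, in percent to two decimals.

Total capital V = 16.06 + 1.62 + 17.58 = 35.26.
Equity weight = 16.06/35.26 = 0.4555.
Preferred weight = 1.62/35.26 = 0.0459.
Senior notes weight = 17.58/35.26 = 0.4986.
Equity contribution = 0.4555 × 12.9% = 5.8756%.
Preferred contribution = 0.0459 × 9% = 0.4135%.
Remaining for debt = 8.84% − 6.2891% = 2.5509%.
Rd × (1 − 27%) × 0.4986 = 2.5509%  ⇒  Rd = 7.0086%.

7.01%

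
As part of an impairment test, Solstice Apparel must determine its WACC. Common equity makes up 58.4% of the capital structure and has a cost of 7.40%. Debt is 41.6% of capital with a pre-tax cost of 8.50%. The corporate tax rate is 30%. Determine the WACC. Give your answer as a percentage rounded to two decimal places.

After-tax cost of debt = 8.5% × (1 − 30%) = 5.9500%.
WACC = 0.584 × 7.4000% + 0.416 × 5.9500% = 6.7968%.

6.80%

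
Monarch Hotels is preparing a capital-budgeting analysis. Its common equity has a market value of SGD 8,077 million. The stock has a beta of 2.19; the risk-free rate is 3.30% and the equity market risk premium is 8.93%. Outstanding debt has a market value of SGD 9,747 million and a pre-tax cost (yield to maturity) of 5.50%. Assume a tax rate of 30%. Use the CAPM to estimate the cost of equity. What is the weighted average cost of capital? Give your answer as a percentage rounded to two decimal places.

12.46%

Cost of equity via CAPM: Re = 3.3% + 2.19 × 8.93% = 22.8567%.
Total capital V = 8077 + 9747 = 17824.
Equity: weight = 8077/17824 = 0.4532; cost = 22.8567%.
Debt: weight = 9747/17824 = 0.5468; after-tax cost = 5.5% × (1 − 30%) = 3.8500%.
WACC = 0.4532 × 22.8567% + 0.5468 × 3.8500% = 12.4629%.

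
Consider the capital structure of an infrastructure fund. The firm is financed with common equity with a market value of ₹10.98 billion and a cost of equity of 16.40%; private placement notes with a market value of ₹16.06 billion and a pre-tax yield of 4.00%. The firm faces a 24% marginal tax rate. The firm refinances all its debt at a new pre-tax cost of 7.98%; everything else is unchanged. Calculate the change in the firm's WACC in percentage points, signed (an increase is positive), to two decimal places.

+1.80 pp

Current WACC:
Total capital V = 10.98 + 16.06 = 27.04.
Equity: weight = 10.98/27.04 = 0.4061; cost = 16.4%.
Private placement notes: weight = 16.06/27.04 = 0.5939; after-tax cost = 4% × (1 − 24%) = 3.0400%.
WACC = 0.4061 × 16.4000% + 0.5939 × 3.0400% = 8.4650%.
After the change:
Total capital V = 10.98 + 16.06 = 27.04.
Equity: weight = 10.98/27.04 = 0.4061; cost = 16.4%.
Private placement notes: weight = 16.06/27.04 = 0.5939; after-tax cost = 7.98% × (1 − 24%) = 6.0648%.
WACC = 0.4061 × 16.4000% + 0.5939 × 6.0648% = 10.2616%.
Change in WACC = 10.2616% − 8.4650% = 1.7965 pp.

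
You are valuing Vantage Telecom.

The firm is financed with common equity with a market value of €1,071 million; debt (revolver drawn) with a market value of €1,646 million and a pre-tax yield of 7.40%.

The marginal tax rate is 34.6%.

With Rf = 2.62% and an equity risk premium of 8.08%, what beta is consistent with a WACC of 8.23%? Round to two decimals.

1.34

Total capital V = 1071 + 1646 = 2717.
Equity weight = 1071/2717 = 0.3942.
Revolver drawn weight = 1646/2717 = 0.6058.
Debt contribution = 0.6058 × 7.4% × (1 − 34.6%) = 2.9319%.
Required equity contribution = 8.23% − 2.9319% = 5.2981%  ⇒  Re = 13.4406%.
CAPM: 13.4406% = 2.62% + β × 8.08%  ⇒  β = 1.3392.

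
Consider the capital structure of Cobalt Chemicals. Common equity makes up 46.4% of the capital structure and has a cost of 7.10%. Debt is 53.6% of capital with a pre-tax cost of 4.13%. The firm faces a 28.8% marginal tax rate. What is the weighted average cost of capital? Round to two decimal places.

4.87%

After-tax cost of debt = 4.13% × (1 − 28.8%) = 2.9406%.
WACC = 0.464 × 7.1000% + 0.536 × 2.9406% = 4.8705%.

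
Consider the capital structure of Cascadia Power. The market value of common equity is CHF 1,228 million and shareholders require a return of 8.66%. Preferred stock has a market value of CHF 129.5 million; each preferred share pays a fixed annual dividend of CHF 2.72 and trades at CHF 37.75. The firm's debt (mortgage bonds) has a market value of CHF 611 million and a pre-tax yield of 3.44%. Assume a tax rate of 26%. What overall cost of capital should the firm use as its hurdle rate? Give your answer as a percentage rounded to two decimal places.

Cost of preferred: Rp = 2.72 / 37.75 = 7.2053%.
Total capital V = 1228 + 129.5 + 611 = 1968.5.
Equity: weight = 1228/1968.5 = 0.6238; cost = 8.66%.
Preferred: weight = 129.5/1968.5 = 0.0658; cost = 7.2053%.
Mortgage bonds: weight = 611/1968.5 = 0.3104; after-tax cost = 3.44% × (1 − 26%) = 2.5456%.
WACC = 0.6238 × 8.6600% + 0.0658 × 7.2053% + 0.3104 × 2.5456% = 6.6665%.

6.67%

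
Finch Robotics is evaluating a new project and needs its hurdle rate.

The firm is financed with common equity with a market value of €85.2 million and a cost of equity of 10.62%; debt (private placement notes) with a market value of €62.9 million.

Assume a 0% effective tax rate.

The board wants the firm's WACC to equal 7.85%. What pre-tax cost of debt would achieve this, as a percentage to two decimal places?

Total capital V = 85.2 + 62.9 = 148.1.
Equity weight = 85.2/148.1 = 0.5753.
Private placement notes weight = 62.9/148.1 = 0.4247.
Equity contribution = 0.5753 × 10.62% = 6.1095%.
Remaining for debt = 7.85% − 6.1095% = 1.7405%.
Rd × (1 − 0%) × 0.4247 = 1.7405%  ⇒  Rd = 4.0979%.

4.10%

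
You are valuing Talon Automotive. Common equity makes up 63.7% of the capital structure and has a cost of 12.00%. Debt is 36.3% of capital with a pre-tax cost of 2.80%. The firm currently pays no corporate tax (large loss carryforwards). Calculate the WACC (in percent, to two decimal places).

8.66%

After-tax cost of debt = 2.8% × (1 − 0%) = 2.8000%.
WACC = 0.637 × 12.0000% + 0.363 × 2.8000% = 8.6604%.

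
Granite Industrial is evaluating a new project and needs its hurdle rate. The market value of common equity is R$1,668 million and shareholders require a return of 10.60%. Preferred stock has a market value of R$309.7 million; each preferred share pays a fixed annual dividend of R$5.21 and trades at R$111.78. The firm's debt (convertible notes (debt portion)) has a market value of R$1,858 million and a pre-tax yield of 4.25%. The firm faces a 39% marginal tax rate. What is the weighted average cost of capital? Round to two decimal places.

6.24%

Cost of preferred: Rp = 5.21 / 111.78 = 4.6609%.
Total capital V = 1668 + 309.7 + 1858 = 3835.7.
Equity: weight = 1668/3835.7 = 0.4349; cost = 10.6%.
Preferred: weight = 309.7/3835.7 = 0.0807; cost = 4.6609%.
Convertible notes (debt portion): weight = 1858/3835.7 = 0.4844; after-tax cost = 4.25% × (1 − 39%) = 2.5925%.
WACC = 0.4349 × 10.6000% + 0.0807 × 4.6609% + 0.4844 × 2.5925% = 6.2417%.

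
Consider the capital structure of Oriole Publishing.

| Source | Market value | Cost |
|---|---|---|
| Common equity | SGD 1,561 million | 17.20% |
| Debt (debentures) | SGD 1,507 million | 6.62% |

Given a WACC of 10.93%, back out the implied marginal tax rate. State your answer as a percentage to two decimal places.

33.00%

Total capital V = 1561 + 1507 = 3068.
Equity weight = 1561/3068 = 0.5088.
Debentures weight = 1507/3068 = 0.4912.
Equity contribution = 0.5088 × 17.2% = 8.7514%.
Debt contribution must be 10.93% − 8.7514% = 2.1786%.
0.4912 × 6.62% × (1 − T) = 2.1786%  ⇒  (1 − T) = 0.6700.
T = 33.0011%.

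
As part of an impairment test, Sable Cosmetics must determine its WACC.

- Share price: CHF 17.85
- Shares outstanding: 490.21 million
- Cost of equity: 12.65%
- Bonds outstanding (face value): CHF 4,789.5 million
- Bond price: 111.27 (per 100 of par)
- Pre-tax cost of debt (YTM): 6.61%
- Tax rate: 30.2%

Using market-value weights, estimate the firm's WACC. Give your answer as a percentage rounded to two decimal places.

9.61%

Market value of equity E = 17.85 × 490.21m = 8750.2485m. Market value of debt D = 4789.5m × 111.27/100 = 5329.27665m.
Total capital V = 8750.2485 + 5329.27665 = 14079.52515.
Equity: weight = 8750.2485/14079.52515 = 0.6215; cost = 12.65%.
Bonds outstanding: weight = 5329.27665/14079.52515 = 0.3785; after-tax cost = 6.61% × (1 − 30.2%) = 4.6138%.
WACC = 0.6215 × 12.6500% + 0.3785 × 4.6138% = 9.6082%.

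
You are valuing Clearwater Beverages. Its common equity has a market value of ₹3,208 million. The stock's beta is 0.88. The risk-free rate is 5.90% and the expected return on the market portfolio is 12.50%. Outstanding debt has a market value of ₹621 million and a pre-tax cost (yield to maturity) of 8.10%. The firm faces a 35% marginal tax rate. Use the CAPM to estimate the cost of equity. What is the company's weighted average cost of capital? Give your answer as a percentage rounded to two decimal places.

Market risk premium = 12.5% − 5.9% = 6.6%.
Cost of equity via CAPM: Re = 5.9% + 0.88 × 6.6% = 11.7080%.
Total capital V = 3208 + 621 = 3829.
Equity: weight = 3208/3829 = 0.8378; cost = 11.708%.
Debt: weight = 621/3829 = 0.1622; after-tax cost = 8.1% × (1 − 35%) = 5.2650%.
WACC = 0.8378 × 11.7080% + 0.1622 × 5.2650% = 10.6631%.

10.66%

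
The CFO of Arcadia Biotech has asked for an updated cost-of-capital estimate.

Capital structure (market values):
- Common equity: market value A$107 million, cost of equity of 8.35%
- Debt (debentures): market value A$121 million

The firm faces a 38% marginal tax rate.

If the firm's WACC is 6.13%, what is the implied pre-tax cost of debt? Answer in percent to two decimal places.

6.72%

Total capital V = 107 + 121 = 228.
Equity weight = 107/228 = 0.4693.
Debentures weight = 121/228 = 0.5307.
Equity contribution = 0.4693 × 8.35% = 3.9186%.
Remaining for debt = 6.13% − 3.9186% = 2.2114%.
Rd × (1 − 38%) × 0.5307 = 2.2114%  ⇒  Rd = 6.7207%.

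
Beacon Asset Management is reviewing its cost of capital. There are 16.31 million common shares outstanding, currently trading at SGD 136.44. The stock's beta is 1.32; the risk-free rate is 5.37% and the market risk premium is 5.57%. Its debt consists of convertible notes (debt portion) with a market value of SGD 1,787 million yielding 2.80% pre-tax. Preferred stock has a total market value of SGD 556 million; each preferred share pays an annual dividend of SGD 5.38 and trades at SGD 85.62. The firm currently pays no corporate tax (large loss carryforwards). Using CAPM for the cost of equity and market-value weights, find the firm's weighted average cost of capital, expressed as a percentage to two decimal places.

Cost of equity via CAPM: Re = 5.37% + 1.32 × 5.57% = 12.7224%.
Cost of preferred: Rp = 5.38 / 85.62 = 6.2836%.
Market value of equity E = 136.44 × 16.31m = 2225.3364m.
Total capital V = 2225.3364 + 556 + 1787 = 4568.3364.
Equity: weight = 2225.3364/4568.3364 = 0.4871; cost = 12.7224%.
Preferred: weight = 556/4568.3364 = 0.1217; cost = 6.2836%.
Convertible notes (debt portion): weight = 1787/4568.3364 = 0.3912; after-tax cost = 2.8% × (1 − 0%) = 2.8000%.
WACC = 0.4871 × 12.7224% + 0.1217 × 6.2836% + 0.3912 × 2.8000% = 8.0574%.

8.06%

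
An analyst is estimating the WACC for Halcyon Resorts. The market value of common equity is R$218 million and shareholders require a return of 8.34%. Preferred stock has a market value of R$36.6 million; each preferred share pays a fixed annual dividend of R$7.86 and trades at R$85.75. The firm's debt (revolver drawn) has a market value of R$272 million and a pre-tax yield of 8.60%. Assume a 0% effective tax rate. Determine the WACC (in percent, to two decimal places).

8.53%

Cost of preferred: Rp = 7.86 / 85.75 = 9.1662%.
Total capital V = 218 + 36.6 + 272 = 526.6.
Equity: weight = 218/526.6 = 0.4140; cost = 8.34%.
Preferred: weight = 36.6/526.6 = 0.0695; cost = 9.1662%.
Revolver drawn: weight = 272/526.6 = 0.5165; after-tax cost = 8.6% × (1 − 0%) = 8.6000%.
WACC = 0.4140 × 8.3400% + 0.0695 × 9.1662% + 0.5165 × 8.6000% = 8.5317%.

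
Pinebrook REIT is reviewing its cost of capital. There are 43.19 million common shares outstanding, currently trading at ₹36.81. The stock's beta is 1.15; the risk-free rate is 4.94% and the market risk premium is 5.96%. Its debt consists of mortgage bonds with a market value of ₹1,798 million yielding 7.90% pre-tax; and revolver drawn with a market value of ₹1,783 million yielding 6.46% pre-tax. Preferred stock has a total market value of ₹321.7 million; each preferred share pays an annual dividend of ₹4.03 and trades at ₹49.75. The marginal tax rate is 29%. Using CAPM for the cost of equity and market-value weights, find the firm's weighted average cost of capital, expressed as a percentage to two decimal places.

7.21%

Cost of equity via CAPM: Re = 4.94% + 1.15 × 5.96% = 11.7940%.
Cost of preferred: Rp = 4.03 / 49.75 = 8.1005%.
Market value of equity E = 36.81 × 43.19m = 1589.8239m.
Total capital V = 1589.8239 + 321.7 + 1798 + 1783 = 5492.5239.
Equity: weight = 1589.8239/5492.5239 = 0.2895; cost = 11.794%.
Preferred: weight = 321.7/5492.5239 = 0.0586; cost = 8.1005%.
Mortgage bonds: weight = 1798/5492.5239 = 0.3274; after-tax cost = 7.9% × (1 − 29%) = 5.6090%.
Revolver drawn: weight = 1783/5492.5239 = 0.3246; after-tax cost = 6.46% × (1 − 29%) = 4.5866%.
WACC = 0.2895 × 11.7940% + 0.0586 × 8.1005% + 0.3274 × 5.6090% + 0.3246 × 4.5866% = 7.2133%.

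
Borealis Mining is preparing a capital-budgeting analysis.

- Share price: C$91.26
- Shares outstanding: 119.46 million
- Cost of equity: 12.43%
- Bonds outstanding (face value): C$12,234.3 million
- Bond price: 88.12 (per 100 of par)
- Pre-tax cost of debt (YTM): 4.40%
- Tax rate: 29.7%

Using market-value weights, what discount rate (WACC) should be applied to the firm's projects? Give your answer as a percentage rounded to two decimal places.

7.79%

Market value of equity E = 91.26 × 119.46m = 10901.9196m. Market value of debt D = 12234.3m × 88.12/100 = 10780.86516m.
Total capital V = 10901.9196 + 10780.86516 = 21682.78476.
Equity: weight = 10901.9196/21682.78476 = 0.5028; cost = 12.43%.
Bonds outstanding: weight = 10780.86516/21682.78476 = 0.4972; after-tax cost = 4.4% × (1 − 29.7%) = 3.0932%.
WACC = 0.5028 × 12.4300% + 0.4972 × 3.0932% = 7.7877%.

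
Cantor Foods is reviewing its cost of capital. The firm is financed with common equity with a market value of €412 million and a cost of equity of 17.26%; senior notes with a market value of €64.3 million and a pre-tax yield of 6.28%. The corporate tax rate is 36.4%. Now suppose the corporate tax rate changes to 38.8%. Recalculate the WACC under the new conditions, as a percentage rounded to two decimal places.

15.45%

After the change:
Total capital V = 412 + 64.3 = 476.3.
Equity: weight = 412/476.3 = 0.8650; cost = 17.26%.
Senior notes: weight = 64.3/476.3 = 0.1350; after-tax cost = 6.28% × (1 − 38.8%) = 3.8434%.
WACC = 0.8650 × 17.2600% + 0.1350 × 3.8434% = 15.4488%.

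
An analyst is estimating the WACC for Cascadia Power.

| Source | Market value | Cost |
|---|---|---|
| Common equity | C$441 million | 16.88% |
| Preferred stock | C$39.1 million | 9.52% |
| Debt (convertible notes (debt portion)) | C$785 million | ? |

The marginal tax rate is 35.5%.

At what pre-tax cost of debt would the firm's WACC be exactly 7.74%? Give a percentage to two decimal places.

Total capital V = 441 + 39.1 + 785 = 1265.1.
Equity weight = 441/1265.1 = 0.3486.
Preferred weight = 39.1/1265.1 = 0.0309.
Convertible notes (debt portion) weight = 785/1265.1 = 0.6205.
Equity contribution = 0.3486 × 16.88% = 5.8842%.
Preferred contribution = 0.0309 × 9.52% = 0.2942%.
Remaining for debt = 7.74% − 6.1784% = 1.5616%.
Rd × (1 − 35.5%) × 0.6205 = 1.5616%  ⇒  Rd = 3.9018%.

3.90%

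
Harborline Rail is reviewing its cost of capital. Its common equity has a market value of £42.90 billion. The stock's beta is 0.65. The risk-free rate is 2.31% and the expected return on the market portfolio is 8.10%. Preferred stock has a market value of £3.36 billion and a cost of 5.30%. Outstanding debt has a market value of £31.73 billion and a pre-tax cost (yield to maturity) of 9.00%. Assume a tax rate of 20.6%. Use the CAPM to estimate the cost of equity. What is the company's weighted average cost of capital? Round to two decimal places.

6.48%

Market risk premium = 8.1% − 2.31% = 5.79%.
Cost of equity via CAPM: Re = 2.31% + 0.65 × 5.79% = 6.0735%.
Total capital V = 42.9 + 3.36 + 31.73 = 77.99.
Equity: weight = 42.9/77.99 = 0.5501; cost = 6.0735%.
Preferred: weight = 3.36/77.99 = 0.0431; cost = 5.3%.
Debt: weight = 31.73/77.99 = 0.4068; after-tax cost = 9% × (1 − 20.6%) = 7.1460%.
WACC = 0.5501 × 6.0735% + 0.0431 × 5.3000% + 0.4068 × 7.1460% = 6.4765%.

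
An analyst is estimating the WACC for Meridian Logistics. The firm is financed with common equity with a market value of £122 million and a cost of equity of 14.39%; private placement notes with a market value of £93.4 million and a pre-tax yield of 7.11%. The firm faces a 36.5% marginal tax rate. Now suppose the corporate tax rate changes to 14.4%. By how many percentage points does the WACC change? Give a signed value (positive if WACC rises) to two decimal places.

Current WACC:
Total capital V = 122 + 93.4 = 215.4.
Equity: weight = 122/215.4 = 0.5664; cost = 14.39%.
Private placement notes: weight = 93.4/215.4 = 0.4336; after-tax cost = 7.11% × (1 − 36.5%) = 4.5149%.
WACC = 0.5664 × 14.3900% + 0.4336 × 4.5149% = 10.1080%.
After the change:
Total capital V = 122 + 93.4 = 215.4.
Equity: weight = 122/215.4 = 0.5664; cost = 14.39%.
Private placement notes: weight = 93.4/215.4 = 0.4336; after-tax cost = 7.11% × (1 − 14.4%) = 6.0862%.
WACC = 0.5664 × 14.3900% + 0.4336 × 6.0862% = 10.7894%.
Change in WACC = 10.7894% − 10.1080% = 0.6813 pp.

+0.68 pp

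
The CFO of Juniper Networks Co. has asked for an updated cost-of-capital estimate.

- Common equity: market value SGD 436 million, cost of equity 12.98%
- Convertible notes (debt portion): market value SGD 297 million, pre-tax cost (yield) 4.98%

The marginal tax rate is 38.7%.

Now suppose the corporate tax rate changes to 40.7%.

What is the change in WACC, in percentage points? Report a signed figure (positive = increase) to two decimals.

-0.04 pp

Current WACC:
Total capital V = 436 + 297 = 733.
Equity: weight = 436/733 = 0.5948; cost = 12.98%.
Convertible notes (debt portion): weight = 297/733 = 0.4052; after-tax cost = 4.98% × (1 − 38.7%) = 3.0527%.
WACC = 0.5948 × 12.9800% + 0.4052 × 3.0527% = 8.9576%.
After the change:
Total capital V = 436 + 297 = 733.
Equity: weight = 436/733 = 0.5948; cost = 12.98%.
Convertible notes (debt portion): weight = 297/733 = 0.4052; after-tax cost = 4.98% × (1 − 40.7%) = 2.9531%.
WACC = 0.5948 × 12.9800% + 0.4052 × 2.9531% = 8.9173%.
Change in WACC = 8.9173% − 8.9576% = -0.0404 pp.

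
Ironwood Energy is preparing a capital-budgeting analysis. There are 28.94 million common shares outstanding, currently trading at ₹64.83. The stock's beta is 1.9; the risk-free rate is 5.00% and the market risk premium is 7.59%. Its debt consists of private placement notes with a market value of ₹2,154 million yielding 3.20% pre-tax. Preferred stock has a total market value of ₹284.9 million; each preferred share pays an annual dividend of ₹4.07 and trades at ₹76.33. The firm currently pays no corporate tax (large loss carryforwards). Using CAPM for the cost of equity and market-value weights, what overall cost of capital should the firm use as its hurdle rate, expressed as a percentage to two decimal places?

Cost of equity via CAPM: Re = 5.0% + 1.9 × 7.59% = 19.4210%.
Cost of preferred: Rp = 4.07 / 76.33 = 5.3321%.
Market value of equity E = 64.83 × 28.94m = 1876.1802m.
Total capital V = 1876.1802 + 284.9 + 2154 = 4315.0802.
Equity: weight = 1876.1802/4315.0802 = 0.4348; cost = 19.421%.
Preferred: weight = 284.9/4315.0802 = 0.0660; cost = 5.3321%.
Private placement notes: weight = 2154/4315.0802 = 0.4992; after-tax cost = 3.2% × (1 − 0%) = 3.2000%.
WACC = 0.4348 × 19.4210% + 0.0660 × 5.3321% + 0.4992 × 3.2000% = 10.3936%.

10.39%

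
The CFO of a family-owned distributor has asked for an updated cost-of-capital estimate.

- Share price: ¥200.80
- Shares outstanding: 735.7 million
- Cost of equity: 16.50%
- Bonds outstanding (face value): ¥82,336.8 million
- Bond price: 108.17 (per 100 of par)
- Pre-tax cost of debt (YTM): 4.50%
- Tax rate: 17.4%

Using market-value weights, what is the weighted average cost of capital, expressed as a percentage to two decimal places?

Market value of equity E = 200.8 × 735.7m = 147728.56m. Market value of debt D = 82336.8m × 108.17/100 = 89063.71656m.
Total capital V = 147728.56 + 89063.71656 = 236792.27656.
Equity: weight = 147728.56/236792.27656 = 0.6239; cost = 16.5%.
Bonds outstanding: weight = 89063.71656/236792.27656 = 0.3761; after-tax cost = 4.5% × (1 − 17.4%) = 3.7170%.
WACC = 0.6239 × 16.5000% + 0.3761 × 3.7170% = 11.6920%.

11.69%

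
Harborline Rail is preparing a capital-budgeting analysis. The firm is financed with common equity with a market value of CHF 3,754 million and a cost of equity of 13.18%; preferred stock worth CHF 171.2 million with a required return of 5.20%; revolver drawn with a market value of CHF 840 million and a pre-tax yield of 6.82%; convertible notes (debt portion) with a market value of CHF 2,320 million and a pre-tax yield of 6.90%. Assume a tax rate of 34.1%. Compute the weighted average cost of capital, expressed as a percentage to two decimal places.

Total capital V = 3754 + 171.2 + 840 + 2320 = 7085.2.
Equity: weight = 3754/7085.2 = 0.5298; cost = 13.18%.
Preferred: weight = 171.2/7085.2 = 0.0242; cost = 5.2%.
Revolver drawn: weight = 840/7085.2 = 0.1186; after-tax cost = 6.82% × (1 − 34.1%) = 4.4944%.
Convertible notes (debt portion): weight = 2320/7085.2 = 0.3274; after-tax cost = 6.9% × (1 − 34.1%) = 4.5471%.
WACC = 0.5298 × 13.1800% + 0.0242 × 5.2000% + 0.1186 × 4.4944% + 0.3274 × 4.5471% = 9.1307%.

9.13%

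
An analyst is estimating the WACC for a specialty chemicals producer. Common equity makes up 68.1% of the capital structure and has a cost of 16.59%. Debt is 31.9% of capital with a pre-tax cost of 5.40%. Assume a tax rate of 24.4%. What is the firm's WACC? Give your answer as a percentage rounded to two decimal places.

12.60%

After-tax cost of debt = 5.4% × (1 − 24.4%) = 4.0824%.
WACC = 0.681 × 16.5900% + 0.319 × 4.0824% = 12.6001%.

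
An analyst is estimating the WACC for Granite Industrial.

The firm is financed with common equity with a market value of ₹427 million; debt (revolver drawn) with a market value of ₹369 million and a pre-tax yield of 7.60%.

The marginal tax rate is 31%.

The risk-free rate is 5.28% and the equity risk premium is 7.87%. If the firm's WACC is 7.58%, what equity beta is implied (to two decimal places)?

0.55

Total capital V = 427 + 369 = 796.
Equity weight = 427/796 = 0.5364.
Revolver drawn weight = 369/796 = 0.4636.
Debt contribution = 0.4636 × 7.6% × (1 − 31%) = 2.4309%.
Required equity contribution = 7.58% − 2.4309% = 5.1491%  ⇒  Re = 9.5987%.
CAPM: 9.5987% = 5.28% + β × 7.87%  ⇒  β = 0.5488.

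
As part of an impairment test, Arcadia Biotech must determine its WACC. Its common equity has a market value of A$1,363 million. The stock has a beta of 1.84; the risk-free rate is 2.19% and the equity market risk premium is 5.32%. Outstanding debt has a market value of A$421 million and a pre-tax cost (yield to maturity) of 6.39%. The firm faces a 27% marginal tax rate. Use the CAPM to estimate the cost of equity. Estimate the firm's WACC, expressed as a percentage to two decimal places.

10.25%

Cost of equity via CAPM: Re = 2.19% + 1.84 × 5.32% = 11.9788%.
Total capital V = 1363 + 421 = 1784.
Equity: weight = 1363/1784 = 0.7640; cost = 11.9788%.
Debt: weight = 421/1784 = 0.2360; after-tax cost = 6.39% × (1 − 27%) = 4.6647%.
WACC = 0.7640 × 11.9788% + 0.2360 × 4.6647% = 10.2528%.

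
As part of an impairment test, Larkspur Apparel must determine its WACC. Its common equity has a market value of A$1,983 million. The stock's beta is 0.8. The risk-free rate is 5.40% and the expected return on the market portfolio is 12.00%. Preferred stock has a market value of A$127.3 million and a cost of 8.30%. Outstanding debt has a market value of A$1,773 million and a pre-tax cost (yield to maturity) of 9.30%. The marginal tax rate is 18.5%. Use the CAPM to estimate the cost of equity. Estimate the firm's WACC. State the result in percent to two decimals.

Market risk premium = 12.0% − 5.4% = 6.6%.
Cost of equity via CAPM: Re = 5.4% + 0.8 × 6.6% = 10.6800%.
Total capital V = 1983 + 127.3 + 1773 = 3883.3.
Equity: weight = 1983/3883.3 = 0.5106; cost = 10.68%.
Preferred: weight = 127.3/3883.3 = 0.0328; cost = 8.3%.
Debt: weight = 1773/3883.3 = 0.4566; after-tax cost = 9.3% × (1 − 18.5%) = 7.5795%.
WACC = 0.5106 × 10.6800% + 0.0328 × 8.3000% + 0.4566 × 7.5795% = 9.1864%.

9.19%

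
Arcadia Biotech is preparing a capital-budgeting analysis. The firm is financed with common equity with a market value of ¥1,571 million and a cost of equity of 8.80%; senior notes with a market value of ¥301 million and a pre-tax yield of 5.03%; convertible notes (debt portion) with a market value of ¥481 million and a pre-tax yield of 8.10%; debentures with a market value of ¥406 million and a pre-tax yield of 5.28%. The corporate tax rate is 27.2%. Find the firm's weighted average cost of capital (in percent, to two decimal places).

7.00%

Total capital V = 1571 + 301 + 481 + 406 = 2759.
Equity: weight = 1571/2759 = 0.5694; cost = 8.8%.
Senior notes: weight = 301/2759 = 0.1091; after-tax cost = 5.03% × (1 − 27.2%) = 3.6618%.
Convertible notes (debt portion): weight = 481/2759 = 0.1743; after-tax cost = 8.1% × (1 − 27.2%) = 5.8968%.
Debentures: weight = 406/2759 = 0.1472; after-tax cost = 5.28% × (1 − 27.2%) = 3.8438%.
WACC = 0.5694 × 8.8000% + 0.1091 × 3.6618% + 0.1743 × 5.8968% + 0.1472 × 3.8438% = 7.0040%.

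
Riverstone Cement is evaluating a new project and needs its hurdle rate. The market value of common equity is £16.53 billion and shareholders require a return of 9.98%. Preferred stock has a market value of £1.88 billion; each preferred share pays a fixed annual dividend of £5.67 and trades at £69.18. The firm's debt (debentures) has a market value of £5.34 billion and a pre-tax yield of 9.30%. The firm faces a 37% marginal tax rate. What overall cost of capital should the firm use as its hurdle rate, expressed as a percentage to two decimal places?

Cost of preferred: Rp = 5.67 / 69.18 = 8.1960%.
Total capital V = 16.53 + 1.88 + 5.34 = 23.75.
Equity: weight = 16.53/23.75 = 0.6960; cost = 9.98%.
Preferred: weight = 1.88/23.75 = 0.0792; cost = 8.196%.
Debentures: weight = 5.34/23.75 = 0.2248; after-tax cost = 9.3% × (1 − 37%) = 5.8590%.
WACC = 0.6960 × 9.9800% + 0.0792 × 8.1960% + 0.2248 × 5.8590% = 8.9122%.

8.91%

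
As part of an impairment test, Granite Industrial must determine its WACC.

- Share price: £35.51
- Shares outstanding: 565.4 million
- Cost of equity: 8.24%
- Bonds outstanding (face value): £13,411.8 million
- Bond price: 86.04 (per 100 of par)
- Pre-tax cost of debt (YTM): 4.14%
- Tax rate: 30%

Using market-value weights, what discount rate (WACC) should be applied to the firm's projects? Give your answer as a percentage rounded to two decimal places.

Market value of equity E = 35.51 × 565.4m = 20077.354m. Market value of debt D = 13411.8m × 86.04/100 = 11539.51272m.
Total capital V = 20077.354 + 11539.51272 = 31616.86672.
Equity: weight = 20077.354/31616.86672 = 0.6350; cost = 8.24%.
Bonds outstanding: weight = 11539.51272/31616.86672 = 0.3650; after-tax cost = 4.14% × (1 − 30%) = 2.8980%.
WACC = 0.6350 × 8.2400% + 0.3650 × 2.8980% = 6.2903%.

6.29%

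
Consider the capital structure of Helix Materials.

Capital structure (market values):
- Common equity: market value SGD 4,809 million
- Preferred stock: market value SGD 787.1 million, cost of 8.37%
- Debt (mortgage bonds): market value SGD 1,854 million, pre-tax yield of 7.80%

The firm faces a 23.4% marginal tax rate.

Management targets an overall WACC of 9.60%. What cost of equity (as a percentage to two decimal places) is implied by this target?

Total capital V = 4809 + 787.1 + 1854 = 7450.1.
Equity weight = 4809/7450.1 = 0.6455.
Preferred weight = 787.1/7450.1 = 0.1056.
Mortgage bonds weight = 1854/7450.1 = 0.2489.
Debt contribution = 0.2489 × 7.8% × (1 − 23.4%) = 1.4869%.
Preferred contribution = 0.1056 × 8.37% = 0.8843%.
Required equity contribution = 9.6% − 2.3712% = 7.2288%.
Re = 7.2288% / 0.6455 = 11.1989%.

11.20%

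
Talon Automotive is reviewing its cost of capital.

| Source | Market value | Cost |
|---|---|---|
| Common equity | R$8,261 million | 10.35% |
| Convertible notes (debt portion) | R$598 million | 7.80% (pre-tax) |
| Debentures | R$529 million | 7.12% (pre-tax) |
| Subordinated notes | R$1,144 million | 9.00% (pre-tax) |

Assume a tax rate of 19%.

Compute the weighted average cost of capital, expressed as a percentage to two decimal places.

Total capital V = 8261 + 598 + 529 + 1144 = 10532.
Equity: weight = 8261/10532 = 0.7844; cost = 10.35%.
Convertible notes (debt portion): weight = 598/10532 = 0.0568; after-tax cost = 7.8% × (1 − 19%) = 6.3180%.
Debentures: weight = 529/10532 = 0.0502; after-tax cost = 7.12% × (1 − 19%) = 5.7672%.
Subordinated notes: weight = 1144/10532 = 0.1086; after-tax cost = 9% × (1 − 19%) = 7.2900%.
WACC = 0.7844 × 10.3500% + 0.0568 × 6.3180% + 0.0502 × 5.7672% + 0.1086 × 7.2900% = 9.5585%.

9.56%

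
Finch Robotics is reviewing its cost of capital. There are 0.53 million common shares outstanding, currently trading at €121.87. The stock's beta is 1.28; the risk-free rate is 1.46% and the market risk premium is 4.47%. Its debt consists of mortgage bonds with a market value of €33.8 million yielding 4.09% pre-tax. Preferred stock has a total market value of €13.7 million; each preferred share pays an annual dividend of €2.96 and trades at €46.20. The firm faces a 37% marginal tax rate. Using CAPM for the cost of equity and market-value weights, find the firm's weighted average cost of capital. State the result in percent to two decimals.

Cost of equity via CAPM: Re = 1.46% + 1.28 × 4.47% = 7.1816%.
Cost of preferred: Rp = 2.96 / 46.2 = 6.4069%.
Market value of equity E = 121.87 × 0.53m = 64.5911m.
Total capital V = 64.5911 + 13.7 + 33.8 = 112.0911.
Equity: weight = 64.5911/112.0911 = 0.5762; cost = 7.1816%.
Preferred: weight = 13.7/112.0911 = 0.1222; cost = 6.4069%.
Mortgage bonds: weight = 33.8/112.0911 = 0.3015; after-tax cost = 4.09% × (1 − 37%) = 2.5767%.
WACC = 0.5762 × 7.1816% + 0.1222 × 6.4069% + 0.3015 × 2.5767% = 5.6984%.

5.70%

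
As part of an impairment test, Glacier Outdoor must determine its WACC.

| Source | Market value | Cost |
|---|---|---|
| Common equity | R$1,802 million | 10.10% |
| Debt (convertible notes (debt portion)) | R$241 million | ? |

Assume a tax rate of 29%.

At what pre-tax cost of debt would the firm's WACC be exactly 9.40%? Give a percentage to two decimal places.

5.87%

Total capital V = 1802 + 241 = 2043.
Equity weight = 1802/2043 = 0.8820.
Convertible notes (debt portion) weight = 241/2043 = 0.1180.
Equity contribution = 0.8820 × 10.1% = 8.9086%.
Remaining for debt = 9.4% − 8.9086% = 0.4914%.
Rd × (1 − 29%) × 0.1180 = 0.4914%  ⇒  Rd = 5.8676%.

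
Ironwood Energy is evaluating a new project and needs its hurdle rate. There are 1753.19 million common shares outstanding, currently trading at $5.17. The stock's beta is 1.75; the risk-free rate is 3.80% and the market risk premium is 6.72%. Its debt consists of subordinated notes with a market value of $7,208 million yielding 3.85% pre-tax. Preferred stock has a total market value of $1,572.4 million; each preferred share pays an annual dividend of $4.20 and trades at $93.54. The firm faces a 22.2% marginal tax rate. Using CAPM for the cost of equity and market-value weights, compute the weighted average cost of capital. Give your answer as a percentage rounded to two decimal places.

Cost of equity via CAPM: Re = 3.8% + 1.75 × 6.72% = 15.5600%.
Cost of preferred: Rp = 4.2 / 93.54 = 4.4901%.
Market value of equity E = 5.17 × 1753.19m = 9063.9923m.
Total capital V = 9063.9923 + 1572.4 + 7208 = 17844.3923.
Equity: weight = 9063.9923/17844.3923 = 0.5079; cost = 15.56%.
Preferred: weight = 1572.4/17844.3923 = 0.0881; cost = 4.4901%.
Subordinated notes: weight = 7208/17844.3923 = 0.4039; after-tax cost = 3.85% × (1 − 22.2%) = 2.9953%.
WACC = 0.5079 × 15.5600% + 0.0881 × 4.4901% + 0.4039 × 2.9953% = 9.5092%.

9.51%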